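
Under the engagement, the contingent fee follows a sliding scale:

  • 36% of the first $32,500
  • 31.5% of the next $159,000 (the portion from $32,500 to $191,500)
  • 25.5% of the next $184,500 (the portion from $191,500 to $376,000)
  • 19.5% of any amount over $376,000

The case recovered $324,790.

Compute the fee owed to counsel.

$95,773.95

First $32,500 at 36% = $11,700.00
Next $159,000 at 31.5% = $50,085.00
Remaining $133,290 at 25.5% = $33,988.95
Fee: $11,700.00 + $50,085.00 + $33,988.95 = $95,773.95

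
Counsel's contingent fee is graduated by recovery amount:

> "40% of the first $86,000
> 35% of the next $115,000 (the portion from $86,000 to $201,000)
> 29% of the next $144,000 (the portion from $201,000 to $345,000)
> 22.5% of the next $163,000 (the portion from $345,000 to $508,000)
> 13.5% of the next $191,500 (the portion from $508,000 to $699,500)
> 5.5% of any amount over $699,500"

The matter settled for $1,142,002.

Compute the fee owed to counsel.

$203,275.11

First $86,000 at 40% = $34,400.00
Next $115,000 at 35% = $40,250.00
Next $144,000 at 29% = $41,760.00
Next $163,000 at 22.5% = $36,675.00
Next $191,500 at 13.5% = $25,852.50
Remaining $442,502 at 5.5% = $24,337.61
Fee: $34,400.00 + $40,250.00 + $41,760.00 + $36,675.00 + $25,852.50 + $24,337.61 = $203,275.11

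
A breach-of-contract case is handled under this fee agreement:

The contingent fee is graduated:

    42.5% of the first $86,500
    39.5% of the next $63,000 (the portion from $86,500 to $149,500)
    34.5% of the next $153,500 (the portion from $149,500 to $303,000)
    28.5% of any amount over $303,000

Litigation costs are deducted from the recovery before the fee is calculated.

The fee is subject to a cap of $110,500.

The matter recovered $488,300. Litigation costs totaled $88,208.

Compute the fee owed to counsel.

$110,500.00

Fee base (net of costs): $488,300 − $88,208 = $400,092
First $86,500 at 42.5% = $36,762.50
Next $63,000 at 39.5% = $24,885.00
Next $153,500 at 34.5% = $52,957.50
Remaining $97,092 at 28.5% = $27,671.22
Fee: $36,762.50 + $24,885.00 + $52,957.50 + $27,671.22 = $142,276.22
$142,276.22 exceeds the $110,500 cap, so the fee is capped at $110,500.00.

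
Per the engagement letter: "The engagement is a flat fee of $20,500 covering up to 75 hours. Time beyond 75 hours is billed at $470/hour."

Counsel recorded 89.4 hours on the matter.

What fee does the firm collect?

Flat fee: $20,500.00
Excess hours: 89.4 − 75 = 14.4
Overrun: 14.4 × $470 = $6,768.00
Total: $20,500.00 + $6,768.00 = $27,268.00

$27,268.00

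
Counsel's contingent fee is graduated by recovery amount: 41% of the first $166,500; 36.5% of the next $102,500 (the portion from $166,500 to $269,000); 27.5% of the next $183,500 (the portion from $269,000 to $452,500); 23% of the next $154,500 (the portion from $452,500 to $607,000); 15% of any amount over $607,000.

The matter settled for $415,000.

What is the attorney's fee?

$145,827.50

First $166,500 at 41% = $68,265.00
Next $102,500 at 36.5% = $37,412.50
Remaining $146,000 at 27.5% = $40,150.00
Fee: $68,265.00 + $37,412.50 + $40,150.00 = $145,827.50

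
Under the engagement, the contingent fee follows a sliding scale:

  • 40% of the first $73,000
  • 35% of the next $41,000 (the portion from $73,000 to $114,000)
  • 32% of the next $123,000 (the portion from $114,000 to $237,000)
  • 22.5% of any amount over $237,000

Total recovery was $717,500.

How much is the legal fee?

First $73,000 at 40% = $29,200.00
Next $41,000 at 35% = $14,350.00
Next $123,000 at 32% = $39,360.00
Remaining $480,500 at 22.5% = $108,112.50
Fee: $29,200.00 + $14,350.00 + $39,360.00 + $108,112.50 = $191,022.50

$191,022.50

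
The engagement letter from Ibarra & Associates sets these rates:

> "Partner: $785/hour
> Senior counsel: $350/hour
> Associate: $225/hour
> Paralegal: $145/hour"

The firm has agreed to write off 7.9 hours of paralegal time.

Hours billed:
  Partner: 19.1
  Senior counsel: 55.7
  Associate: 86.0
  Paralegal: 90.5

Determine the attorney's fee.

Partner: 19.1 × $785 = $14,993.50
Senior counsel: 55.7 × $350 = $19,495.00
Associate: 86.0 × $225 = $19,350.00
Paralegal: 90.5 × $145 = $13,122.50
Subtotal: $66,961.00
Write-off: 7.9 × $145 = $1,145.50
Total: $66,961.00 − $1,145.50 = $65,815.50

$65,815.50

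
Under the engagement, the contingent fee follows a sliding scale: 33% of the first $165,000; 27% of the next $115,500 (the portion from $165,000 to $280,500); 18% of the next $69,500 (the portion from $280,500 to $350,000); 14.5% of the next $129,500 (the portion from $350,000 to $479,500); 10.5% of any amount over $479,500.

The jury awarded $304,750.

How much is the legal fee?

$90,000.00

First $165,000 at 33% = $54,450.00
Next $115,500 at 27% = $31,185.00
Remaining $24,250 at 18% = $4,365.00
Fee: $54,450.00 + $31,185.00 + $4,365.00 = $90,000.00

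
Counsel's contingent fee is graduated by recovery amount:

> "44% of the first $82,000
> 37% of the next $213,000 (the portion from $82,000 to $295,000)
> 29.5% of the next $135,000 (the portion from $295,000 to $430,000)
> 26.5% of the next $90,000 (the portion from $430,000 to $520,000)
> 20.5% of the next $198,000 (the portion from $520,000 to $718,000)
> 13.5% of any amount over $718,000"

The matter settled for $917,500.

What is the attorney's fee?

First $82,000 at 44% = $36,080.00
Next $213,000 at 37% = $78,810.00
Next $135,000 at 29.5% = $39,825.00
Next $90,000 at 26.5% = $23,850.00
Next $198,000 at 20.5% = $40,590.00
Remaining $199,500 at 13.5% = $26,932.50
Fee: $36,080.00 + $78,810.00 + $39,825.00 + $23,850.00 + $40,590.00 + $26,932.50 = $246,087.50

$246,087.50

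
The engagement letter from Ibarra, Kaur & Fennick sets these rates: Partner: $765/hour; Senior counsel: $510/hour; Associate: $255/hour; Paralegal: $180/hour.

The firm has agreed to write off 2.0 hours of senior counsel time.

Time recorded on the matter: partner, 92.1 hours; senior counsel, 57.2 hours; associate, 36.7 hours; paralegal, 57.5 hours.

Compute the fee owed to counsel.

$118,317.00

Partner: 92.1 × $765 = $70,456.50
Senior counsel: 57.2 × $510 = $29,172.00
Associate: 36.7 × $255 = $9,358.50
Paralegal: 57.5 × $180 = $10,350.00
Subtotal: $119,337.00
Write-off: 2.0 × $510 = $1,020.00
Total: $119,337.00 − $1,020.00 = $118,317.00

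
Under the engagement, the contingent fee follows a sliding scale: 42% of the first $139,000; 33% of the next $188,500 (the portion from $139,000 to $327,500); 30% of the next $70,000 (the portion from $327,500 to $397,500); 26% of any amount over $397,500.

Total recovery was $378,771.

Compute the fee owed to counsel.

First $139,000 at 42% = $58,380.00
Next $188,500 at 33% = $62,205.00
Remaining $51,271 at 30% = $15,381.30
Fee: $58,380.00 + $62,205.00 + $15,381.30 = $135,966.30

$135,966.30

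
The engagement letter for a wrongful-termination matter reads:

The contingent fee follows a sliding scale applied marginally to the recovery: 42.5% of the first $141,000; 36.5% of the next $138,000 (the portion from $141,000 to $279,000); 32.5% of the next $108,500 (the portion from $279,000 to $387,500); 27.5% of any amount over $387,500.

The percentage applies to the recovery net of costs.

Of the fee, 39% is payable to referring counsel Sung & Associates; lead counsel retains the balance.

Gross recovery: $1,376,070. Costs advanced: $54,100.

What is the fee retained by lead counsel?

Fee base (net of costs): $1,376,070 − $54,100 = $1,321,970
First $141,000 at 42.5% = $59,925.00
Next $138,000 at 36.5% = $50,370.00
Next $108,500 at 32.5% = $35,262.50
Remaining $934,470 at 27.5% = $256,979.25
Fee: $59,925.00 + $50,370.00 + $35,262.50 + $256,979.25 = $402,536.75
Referral share: 39% of $402,536.75 = $156,989.33; lead counsel retains $402,536.75 − $156,989.33 = $245,547.42.

$245,547.42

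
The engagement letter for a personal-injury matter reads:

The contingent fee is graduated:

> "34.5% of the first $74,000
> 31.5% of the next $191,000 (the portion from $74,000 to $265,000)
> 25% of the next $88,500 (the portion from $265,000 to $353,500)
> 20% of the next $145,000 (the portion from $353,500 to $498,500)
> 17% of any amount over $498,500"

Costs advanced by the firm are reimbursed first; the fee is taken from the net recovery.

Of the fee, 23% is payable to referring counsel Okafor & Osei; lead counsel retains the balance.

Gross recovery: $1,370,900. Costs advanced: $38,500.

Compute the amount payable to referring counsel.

Fee base (net of costs): $1,370,900 − $38,500 = $1,332,400
First $74,000 at 34.5% = $25,530.00
Next $191,000 at 31.5% = $60,165.00
Next $88,500 at 25% = $22,125.00
Next $145,000 at 20% = $29,000.00
Remaining $833,900 at 17% = $141,763.00
Fee: $25,530.00 + $60,165.00 + $22,125.00 + $29,000.00 + $141,763.00 = $278,583.00
Referral share: 23% of $278,583.00 = $64,074.09; lead counsel retains $278,583.00 − $64,074.09 = $214,508.91.

$64,074.09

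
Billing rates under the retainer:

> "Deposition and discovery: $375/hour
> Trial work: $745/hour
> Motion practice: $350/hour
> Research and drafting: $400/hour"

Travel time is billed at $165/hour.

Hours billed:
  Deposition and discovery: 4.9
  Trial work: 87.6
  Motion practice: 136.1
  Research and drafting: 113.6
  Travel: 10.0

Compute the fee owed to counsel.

Deposition and discovery: 4.9 × $375 = $1,837.50
Trial work: 87.6 × $745 = $65,262.00
Motion practice: 136.1 × $350 = $47,635.00
Research and drafting: 113.6 × $400 = $45,440.00
Subtotal: $1,837.50 + $65,262.00 + $47,635.00 + $45,440.00 = $160,174.50
Travel: 10.0 × $165 = $1,650.00
Total: $160,174.50 + $1,650.00 = $161,824.50

$161,824.50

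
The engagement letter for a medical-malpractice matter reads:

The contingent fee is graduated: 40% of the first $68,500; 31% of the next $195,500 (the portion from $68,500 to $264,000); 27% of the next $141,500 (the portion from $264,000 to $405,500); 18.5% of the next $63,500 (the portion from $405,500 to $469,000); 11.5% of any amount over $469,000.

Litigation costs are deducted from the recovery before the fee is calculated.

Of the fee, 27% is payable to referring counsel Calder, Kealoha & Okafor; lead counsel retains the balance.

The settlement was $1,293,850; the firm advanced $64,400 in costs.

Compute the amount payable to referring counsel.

Fee base (net of costs): $1,293,850 − $64,400 = $1,229,450
First $68,500 at 40% = $27,400.00
Next $195,500 at 31% = $60,605.00
Next $141,500 at 27% = $38,205.00
Next $63,500 at 18.5% = $11,747.50
Remaining $760,450 at 11.5% = $87,451.75
Fee: $27,400.00 + $60,605.00 + $38,205.00 + $11,747.50 + $87,451.75 = $225,409.25
Referral share: 27% of $225,409.25 = $60,860.50; lead counsel retains $225,409.25 − $60,860.50 = $164,548.75.

$60,860.50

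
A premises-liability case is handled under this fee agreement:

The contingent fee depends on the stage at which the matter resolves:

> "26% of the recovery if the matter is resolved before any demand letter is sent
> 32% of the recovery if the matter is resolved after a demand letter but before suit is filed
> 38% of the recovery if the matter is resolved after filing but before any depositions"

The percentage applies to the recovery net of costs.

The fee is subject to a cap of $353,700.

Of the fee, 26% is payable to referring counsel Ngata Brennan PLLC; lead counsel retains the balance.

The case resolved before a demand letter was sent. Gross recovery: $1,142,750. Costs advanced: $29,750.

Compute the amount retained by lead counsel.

Fee base (net of costs): $1,142,750 − $29,750 = $1,113,000
The matter resolved before a demand letter was sent, so the 26% rate applies.
$1,113,000 × 26% = $289,380.00
$289,380.00 is under the $353,700 cap.
Referral share: 26% of $289,380.00 = $75,238.80; lead counsel retains $289,380.00 − $75,238.80 = $214,141.20.

$214,141.20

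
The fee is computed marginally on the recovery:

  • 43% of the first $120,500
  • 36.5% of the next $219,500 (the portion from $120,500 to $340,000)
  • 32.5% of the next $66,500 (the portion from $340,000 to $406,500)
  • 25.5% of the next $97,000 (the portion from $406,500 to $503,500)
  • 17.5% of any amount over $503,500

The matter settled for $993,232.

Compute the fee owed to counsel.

First $120,500 at 43% = $51,815.00
Next $219,500 at 36.5% = $80,117.50
Next $66,500 at 32.5% = $21,612.50
Next $97,000 at 25.5% = $24,735.00
Remaining $489,732 at 17.5% = $85,703.10
Fee: $51,815.00 + $80,117.50 + $21,612.50 + $24,735.00 + $85,703.10 = $263,983.10

$263,983.10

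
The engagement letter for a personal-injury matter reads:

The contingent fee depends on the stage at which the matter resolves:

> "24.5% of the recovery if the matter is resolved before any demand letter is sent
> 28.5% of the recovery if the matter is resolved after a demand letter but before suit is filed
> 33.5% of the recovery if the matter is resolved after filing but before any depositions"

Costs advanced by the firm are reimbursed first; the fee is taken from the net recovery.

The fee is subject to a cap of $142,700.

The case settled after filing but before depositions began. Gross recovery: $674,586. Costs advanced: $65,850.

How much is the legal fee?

$142,700.00

Fee base (net of costs): $674,586 − $65,850 = $608,736
The matter settled after filing but before depositions began, so the 33.5% rate applies.
$608,736 × 33.5% = $203,926.56
$203,926.56 exceeds the $142,700 cap, so the fee is capped at $142,700.00.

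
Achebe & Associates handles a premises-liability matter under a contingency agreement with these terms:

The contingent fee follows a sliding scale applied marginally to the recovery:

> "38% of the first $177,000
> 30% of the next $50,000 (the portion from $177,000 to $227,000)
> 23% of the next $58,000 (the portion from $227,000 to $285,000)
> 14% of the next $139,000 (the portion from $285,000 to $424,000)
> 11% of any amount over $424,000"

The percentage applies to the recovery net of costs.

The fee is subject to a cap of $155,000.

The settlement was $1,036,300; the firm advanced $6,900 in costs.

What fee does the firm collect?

$155,000.00

Fee base (net of costs): $1,036,300 − $6,900 = $1,029,400
First $177,000 at 38% = $67,260.00
Next $50,000 at 30% = $15,000.00
Next $58,000 at 23% = $13,340.00
Next $139,000 at 14% = $19,460.00
Remaining $605,400 at 11% = $66,594.00
Fee: $67,260.00 + $15,000.00 + $13,340.00 + $19,460.00 + $66,594.00 = $181,654.00
$181,654.00 exceeds the $155,000 cap, so the fee is capped at $155,000.00.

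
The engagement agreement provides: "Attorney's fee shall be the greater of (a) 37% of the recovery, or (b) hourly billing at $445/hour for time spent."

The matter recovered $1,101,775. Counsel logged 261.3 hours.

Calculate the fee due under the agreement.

(a) 37% of $1,101,775 = $407,656.75
(b) 261.3 × $445 = $116,278.50
The greater is (a): $407,656.75.

$407,656.75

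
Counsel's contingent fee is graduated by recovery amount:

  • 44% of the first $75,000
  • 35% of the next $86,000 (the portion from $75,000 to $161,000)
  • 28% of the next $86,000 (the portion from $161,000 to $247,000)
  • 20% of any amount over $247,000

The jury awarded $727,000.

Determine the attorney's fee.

$183,180.00

First $75,000 at 44% = $33,000.00
Next $86,000 at 35% = $30,100.00
Next $86,000 at 28% = $24,080.00
Remaining $480,000 at 20% = $96,000.00
Fee: $33,000.00 + $30,100.00 + $24,080.00 + $96,000.00 = $183,180.00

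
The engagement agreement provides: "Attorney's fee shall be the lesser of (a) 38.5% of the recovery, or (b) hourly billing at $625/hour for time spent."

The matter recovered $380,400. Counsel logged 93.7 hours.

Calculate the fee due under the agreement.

(a) 38.5% of $380,400 = $146,454.00
(b) 93.7 × $625 = $58,562.50
The lesser is (b): $58,562.50.

$58,562.50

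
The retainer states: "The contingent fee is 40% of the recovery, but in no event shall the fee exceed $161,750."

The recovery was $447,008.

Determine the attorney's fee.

40% of $447,008 = $178,803.20
That exceeds the $161,750 cap, so the fee is capped at $161,750.

$161,750.00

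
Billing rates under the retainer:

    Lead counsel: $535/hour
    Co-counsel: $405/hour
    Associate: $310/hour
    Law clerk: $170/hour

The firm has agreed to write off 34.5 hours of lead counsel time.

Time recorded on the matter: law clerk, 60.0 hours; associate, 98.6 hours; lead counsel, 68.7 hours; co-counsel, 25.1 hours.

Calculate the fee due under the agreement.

Lead counsel: 68.7 × $535 = $36,754.50
Co-counsel: 25.1 × $405 = $10,165.50
Associate: 98.6 × $310 = $30,566.00
Law clerk: 60.0 × $170 = $10,200.00
Subtotal: $87,686.00
Write-off: 34.5 × $535 = $18,457.50
Total: $87,686.00 − $18,457.50 = $69,228.50

$69,228.50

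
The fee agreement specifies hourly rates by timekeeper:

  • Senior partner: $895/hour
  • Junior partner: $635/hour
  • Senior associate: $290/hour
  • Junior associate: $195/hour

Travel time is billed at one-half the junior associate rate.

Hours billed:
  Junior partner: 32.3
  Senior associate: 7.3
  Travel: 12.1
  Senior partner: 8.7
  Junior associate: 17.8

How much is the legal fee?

Senior partner: 8.7 × $895 = $7,786.50
Junior partner: 32.3 × $635 = $20,510.50
Senior associate: 7.3 × $290 = $2,117.00
Junior associate: 17.8 × $195 = $3,471.00
Subtotal: $7,786.50 + $20,510.50 + $2,117.00 + $3,471.00 = $33,885.00
Travel: 12.1 × ($195 ÷ 2) = 12.1 × $97.50 = $1,179.75
Total: $33,885.00 + $1,179.75 = $35,064.75

$35,064.75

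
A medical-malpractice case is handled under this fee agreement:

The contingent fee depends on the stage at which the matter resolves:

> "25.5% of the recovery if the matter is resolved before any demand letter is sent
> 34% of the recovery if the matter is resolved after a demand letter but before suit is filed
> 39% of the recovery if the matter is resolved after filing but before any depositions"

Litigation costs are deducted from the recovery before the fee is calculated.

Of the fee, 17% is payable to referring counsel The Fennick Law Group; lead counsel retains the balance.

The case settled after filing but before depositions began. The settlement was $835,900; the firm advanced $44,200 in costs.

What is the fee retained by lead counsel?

$256,273.29

Fee base (net of costs): $835,900 − $44,200 = $791,700
The matter settled after filing but before depositions began, so the 39% rate applies.
$791,700 × 39% = $308,763.00
Referral share: 17% of $308,763.00 = $52,489.71; lead counsel retains $308,763.00 − $52,489.71 = $256,273.29.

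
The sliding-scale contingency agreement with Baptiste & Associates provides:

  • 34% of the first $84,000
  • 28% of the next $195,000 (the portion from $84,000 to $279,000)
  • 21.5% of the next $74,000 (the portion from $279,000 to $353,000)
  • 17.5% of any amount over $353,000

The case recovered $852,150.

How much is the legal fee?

First $84,000 at 34% = $28,560.00
Next $195,000 at 28% = $54,600.00
Next $74,000 at 21.5% = $15,910.00
Remaining $499,150 at 17.5% = $87,351.25
Fee: $28,560.00 + $54,600.00 + $15,910.00 + $87,351.25 = $186,421.25

$186,421.25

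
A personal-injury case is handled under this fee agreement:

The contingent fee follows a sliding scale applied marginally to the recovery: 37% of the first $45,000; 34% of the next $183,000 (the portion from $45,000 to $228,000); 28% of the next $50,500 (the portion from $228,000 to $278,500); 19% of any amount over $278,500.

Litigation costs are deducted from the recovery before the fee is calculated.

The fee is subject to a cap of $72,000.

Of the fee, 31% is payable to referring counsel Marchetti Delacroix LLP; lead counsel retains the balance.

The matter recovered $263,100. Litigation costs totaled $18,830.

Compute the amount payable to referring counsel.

$22,320.00

Fee base (net of costs): $263,100 − $18,830 = $244,270
First $45,000 at 37% = $16,650.00
Next $183,000 at 34% = $62,220.00
Remaining $16,270 at 28% = $4,555.60
Fee: $16,650.00 + $62,220.00 + $4,555.60 = $83,425.60
$83,425.60 exceeds the $72,000 cap, so the fee is capped at $72,000.00.
Referral share: 31% of $72,000.00 = $22,320.00; lead counsel retains $72,000.00 − $22,320.00 = $49,680.00.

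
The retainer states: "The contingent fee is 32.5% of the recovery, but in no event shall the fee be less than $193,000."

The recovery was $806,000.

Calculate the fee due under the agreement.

$261,950.00

32.5% of $806,000 = $261,950.00
That exceeds the $193,000 minimum.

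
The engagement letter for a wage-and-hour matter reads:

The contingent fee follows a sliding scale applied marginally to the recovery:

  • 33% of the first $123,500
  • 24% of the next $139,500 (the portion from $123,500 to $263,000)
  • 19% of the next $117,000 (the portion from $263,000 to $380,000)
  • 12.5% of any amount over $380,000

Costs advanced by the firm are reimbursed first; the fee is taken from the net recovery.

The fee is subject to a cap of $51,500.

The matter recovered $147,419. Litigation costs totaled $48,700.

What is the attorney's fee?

Fee base (net of costs): $147,419 − $48,700 = $98,719
First $98,719 at 33% = $32,577.27
$32,577.27 is under the $51,500 cap.

$32,577.27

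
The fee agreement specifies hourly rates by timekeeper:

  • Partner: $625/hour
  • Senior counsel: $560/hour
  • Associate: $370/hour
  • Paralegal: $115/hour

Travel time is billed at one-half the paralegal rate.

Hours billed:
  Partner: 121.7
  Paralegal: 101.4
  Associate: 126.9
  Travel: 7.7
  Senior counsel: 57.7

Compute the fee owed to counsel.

Partner: 121.7 × $625 = $76,062.50
Senior counsel: 57.7 × $560 = $32,312.00
Associate: 126.9 × $370 = $46,953.00
Paralegal: 101.4 × $115 = $11,661.00
Subtotal: $76,062.50 + $32,312.00 + $46,953.00 + $11,661.00 = $166,988.50
Travel: 7.7 × ($115 ÷ 2) = 7.7 × $57.50 = $442.75
Total: $166,988.50 + $442.75 = $167,431.25

$167,431.25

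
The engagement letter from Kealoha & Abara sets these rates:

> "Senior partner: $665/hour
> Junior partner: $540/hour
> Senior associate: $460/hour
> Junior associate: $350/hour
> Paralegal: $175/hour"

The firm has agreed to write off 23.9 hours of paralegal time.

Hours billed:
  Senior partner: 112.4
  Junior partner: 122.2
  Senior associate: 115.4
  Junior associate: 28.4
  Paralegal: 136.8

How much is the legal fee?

Senior partner: 112.4 × $665 = $74,746.00
Junior partner: 122.2 × $540 = $65,988.00
Senior associate: 115.4 × $460 = $53,084.00
Junior associate: 28.4 × $350 = $9,940.00
Paralegal: 136.8 × $175 = $23,940.00
Subtotal: $227,698.00
Write-off: 23.9 × $175 = $4,182.50
Total: $227,698.00 − $4,182.50 = $223,515.50

$223,515.50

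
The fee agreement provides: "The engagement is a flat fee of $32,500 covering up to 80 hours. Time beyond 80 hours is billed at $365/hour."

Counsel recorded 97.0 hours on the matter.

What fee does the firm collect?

Flat fee: $32,500.00
Excess hours: 97.0 − 80 = 17.0
Overrun: 17.0 × $365 = $6,205.00
Total: $32,500.00 + $6,205.00 = $38,705.00

$38,705.00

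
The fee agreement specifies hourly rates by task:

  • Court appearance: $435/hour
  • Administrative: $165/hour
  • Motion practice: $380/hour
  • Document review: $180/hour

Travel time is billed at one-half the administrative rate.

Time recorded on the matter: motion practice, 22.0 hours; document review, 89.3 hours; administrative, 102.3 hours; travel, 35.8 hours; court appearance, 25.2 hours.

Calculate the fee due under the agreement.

$55,229.00

Court appearance: 25.2 × $435 = $10,962.00
Administrative: 102.3 × $165 = $16,879.50
Motion practice: 22.0 × $380 = $8,360.00
Document review: 89.3 × $180 = $16,074.00
Subtotal: $10,962.00 + $16,879.50 + $8,360.00 + $16,074.00 = $52,275.50
Travel: 35.8 × ($165 ÷ 2) = 35.8 × $82.50 = $2,953.50
Total: $52,275.50 + $2,953.50 = $55,229.00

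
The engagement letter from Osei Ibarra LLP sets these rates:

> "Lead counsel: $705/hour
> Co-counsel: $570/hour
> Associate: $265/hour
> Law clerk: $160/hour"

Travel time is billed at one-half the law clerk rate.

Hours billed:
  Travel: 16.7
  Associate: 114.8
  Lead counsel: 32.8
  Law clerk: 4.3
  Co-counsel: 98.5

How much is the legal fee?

$111,715.00

Lead counsel: 32.8 × $705 = $23,124.00
Co-counsel: 98.5 × $570 = $56,145.00
Associate: 114.8 × $265 = $30,422.00
Law clerk: 4.3 × $160 = $688.00
Subtotal: $23,124.00 + $56,145.00 + $30,422.00 + $688.00 = $110,379.00
Travel: 16.7 × ($160 ÷ 2) = 16.7 × $80.00 = $1,336.00
Total: $110,379.00 + $1,336.00 = $111,715.00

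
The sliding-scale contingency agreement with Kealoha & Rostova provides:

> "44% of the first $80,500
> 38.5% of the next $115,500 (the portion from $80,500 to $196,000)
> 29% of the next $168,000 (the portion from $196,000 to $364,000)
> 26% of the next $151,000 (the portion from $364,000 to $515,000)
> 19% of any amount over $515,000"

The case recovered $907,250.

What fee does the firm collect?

$242,395.00

First $80,500 at 44% = $35,420.00
Next $115,500 at 38.5% = $44,467.50
Next $168,000 at 29% = $48,720.00
Next $151,000 at 26% = $39,260.00
Remaining $392,250 at 19% = $74,527.50
Fee: $35,420.00 + $44,467.50 + $48,720.00 + $39,260.00 + $74,527.50 = $242,395.00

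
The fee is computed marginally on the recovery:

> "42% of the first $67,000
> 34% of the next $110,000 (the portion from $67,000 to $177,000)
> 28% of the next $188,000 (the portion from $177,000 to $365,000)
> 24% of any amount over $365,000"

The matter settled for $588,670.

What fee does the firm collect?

$171,860.80

First $67,000 at 42% = $28,140.00
Next $110,000 at 34% = $37,400.00
Next $188,000 at 28% = $52,640.00
Remaining $223,670 at 24% = $53,680.80
Fee: $28,140.00 + $37,400.00 + $52,640.00 + $53,680.80 = $171,860.80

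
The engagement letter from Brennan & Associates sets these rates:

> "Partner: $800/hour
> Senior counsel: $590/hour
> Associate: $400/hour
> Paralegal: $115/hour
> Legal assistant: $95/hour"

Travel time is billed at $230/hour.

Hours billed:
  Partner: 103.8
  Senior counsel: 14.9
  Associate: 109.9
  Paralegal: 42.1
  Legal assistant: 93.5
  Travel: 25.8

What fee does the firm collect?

$155,449.00

Partner: 103.8 × $800 = $83,040.00
Senior counsel: 14.9 × $590 = $8,791.00
Associate: 109.9 × $400 = $43,960.00
Paralegal: 42.1 × $115 = $4,841.50
Legal assistant: 93.5 × $95 = $8,882.50
Subtotal: $83,040.00 + $8,791.00 + $43,960.00 + $4,841.50 + $8,882.50 = $149,515.00
Travel: 25.8 × $230 = $5,934.00
Total: $149,515.00 + $5,934.00 = $155,449.00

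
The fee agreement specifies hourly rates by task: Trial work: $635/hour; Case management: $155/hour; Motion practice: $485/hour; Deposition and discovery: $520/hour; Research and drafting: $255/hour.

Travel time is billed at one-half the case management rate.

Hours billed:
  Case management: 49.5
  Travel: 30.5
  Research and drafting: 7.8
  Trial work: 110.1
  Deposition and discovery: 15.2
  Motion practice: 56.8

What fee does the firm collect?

Trial work: 110.1 × $635 = $69,913.50
Case management: 49.5 × $155 = $7,672.50
Motion practice: 56.8 × $485 = $27,548.00
Deposition and discovery: 15.2 × $520 = $7,904.00
Research and drafting: 7.8 × $255 = $1,989.00
Subtotal: $69,913.50 + $7,672.50 + $27,548.00 + $7,904.00 + $1,989.00 = $115,027.00
Travel: 30.5 × ($155 ÷ 2) = 30.5 × $77.50 = $2,363.75
Total: $115,027.00 + $2,363.75 = $117,390.75

$117,390.75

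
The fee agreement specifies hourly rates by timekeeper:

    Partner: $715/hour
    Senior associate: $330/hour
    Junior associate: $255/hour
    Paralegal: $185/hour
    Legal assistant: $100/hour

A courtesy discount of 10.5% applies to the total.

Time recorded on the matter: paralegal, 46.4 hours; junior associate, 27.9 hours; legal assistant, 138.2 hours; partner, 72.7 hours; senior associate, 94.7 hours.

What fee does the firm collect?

Partner: 72.7 × $715 = $51,980.50
Senior associate: 94.7 × $330 = $31,251.00
Junior associate: 27.9 × $255 = $7,114.50
Paralegal: 46.4 × $185 = $8,584.00
Legal assistant: 138.2 × $100 = $13,820.00
Subtotal: $112,750.00
Less 10.5% discount: −$11,838.75
Total: $112,750.00 − $11,838.75 = $100,911.25

$100,911.25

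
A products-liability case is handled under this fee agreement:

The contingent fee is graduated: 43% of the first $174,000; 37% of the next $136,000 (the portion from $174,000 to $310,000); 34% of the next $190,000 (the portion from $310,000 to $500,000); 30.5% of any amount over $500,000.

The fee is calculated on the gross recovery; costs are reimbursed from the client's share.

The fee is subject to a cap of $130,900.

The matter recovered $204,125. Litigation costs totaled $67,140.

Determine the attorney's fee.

Fee base is the gross recovery, $204,125; costs are reimbursed separately.
First $174,000 at 43% = $74,820.00
Remaining $30,125 at 37% = $11,146.25
Fee: $74,820.00 + $11,146.25 = $85,966.25
$85,966.25 is under the $130,900 cap.

$85,966.25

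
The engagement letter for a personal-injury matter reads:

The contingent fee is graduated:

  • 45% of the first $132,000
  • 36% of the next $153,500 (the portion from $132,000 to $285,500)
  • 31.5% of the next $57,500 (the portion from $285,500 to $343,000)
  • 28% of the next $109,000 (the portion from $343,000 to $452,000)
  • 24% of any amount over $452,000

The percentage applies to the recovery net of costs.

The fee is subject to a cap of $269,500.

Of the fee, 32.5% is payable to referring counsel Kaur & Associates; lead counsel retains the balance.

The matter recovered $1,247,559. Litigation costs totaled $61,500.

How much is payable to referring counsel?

$87,587.50

Fee base (net of costs): $1,247,559 − $61,500 = $1,186,059
First $132,000 at 45% = $59,400.00
Next $153,500 at 36% = $55,260.00
Next $57,500 at 31.5% = $18,112.50
Next $109,000 at 28% = $30,520.00
Remaining $734,059 at 24% = $176,174.16
Fee: $59,400.00 + $55,260.00 + $18,112.50 + $30,520.00 + $176,174.16 = $339,466.66
$339,466.66 exceeds the $269,500 cap, so the fee is capped at $269,500.00.
Referral share: 32.5% of $269,500.00 = $87,587.50; lead counsel retains $269,500.00 − $87,587.50 = $181,912.50.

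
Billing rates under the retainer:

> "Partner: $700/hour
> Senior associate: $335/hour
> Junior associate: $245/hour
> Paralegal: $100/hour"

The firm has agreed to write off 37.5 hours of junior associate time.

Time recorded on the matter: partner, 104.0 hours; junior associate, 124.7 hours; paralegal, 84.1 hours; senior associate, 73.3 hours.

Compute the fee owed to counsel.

$127,129.50

Partner: 104.0 × $700 = $72,800.00
Senior associate: 73.3 × $335 = $24,555.50
Junior associate: 124.7 × $245 = $30,551.50
Paralegal: 84.1 × $100 = $8,410.00
Subtotal: $136,317.00
Write-off: 37.5 × $245 = $9,187.50
Total: $136,317.00 − $9,187.50 = $127,129.50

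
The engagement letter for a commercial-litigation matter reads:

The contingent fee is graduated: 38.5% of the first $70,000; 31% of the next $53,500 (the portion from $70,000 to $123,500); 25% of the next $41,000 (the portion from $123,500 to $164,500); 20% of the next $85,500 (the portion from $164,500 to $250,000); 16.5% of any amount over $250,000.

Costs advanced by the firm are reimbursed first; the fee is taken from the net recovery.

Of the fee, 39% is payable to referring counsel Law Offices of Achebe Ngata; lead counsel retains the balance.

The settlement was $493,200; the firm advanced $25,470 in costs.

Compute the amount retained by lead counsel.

Fee base (net of costs): $493,200 − $25,470 = $467,730
First $70,000 at 38.5% = $26,950.00
Next $53,500 at 31% = $16,585.00
Next $41,000 at 25% = $10,250.00
Next $85,500 at 20% = $17,100.00
Remaining $217,730 at 16.5% = $35,925.45
Fee: $26,950.00 + $16,585.00 + $10,250.00 + $17,100.00 + $35,925.45 = $106,810.45
Referral share: 39% of $106,810.45 = $41,656.08; lead counsel retains $106,810.45 − $41,656.08 = $65,154.37.

$65,154.37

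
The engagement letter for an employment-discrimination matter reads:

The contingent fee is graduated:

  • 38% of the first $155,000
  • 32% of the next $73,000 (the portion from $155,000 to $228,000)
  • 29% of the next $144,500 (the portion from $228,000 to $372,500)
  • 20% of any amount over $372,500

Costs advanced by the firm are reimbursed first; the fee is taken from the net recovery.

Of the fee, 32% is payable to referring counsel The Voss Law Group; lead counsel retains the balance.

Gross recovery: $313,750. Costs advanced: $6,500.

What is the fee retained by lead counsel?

Fee base (net of costs): $313,750 − $6,500 = $307,250
First $155,000 at 38% = $58,900.00
Next $73,000 at 32% = $23,360.00
Remaining $79,250 at 29% = $22,982.50
Fee: $58,900.00 + $23,360.00 + $22,982.50 = $105,242.50
Referral share: 32% of $105,242.50 = $33,677.60; lead counsel retains $105,242.50 − $33,677.60 = $71,564.90.

$71,564.90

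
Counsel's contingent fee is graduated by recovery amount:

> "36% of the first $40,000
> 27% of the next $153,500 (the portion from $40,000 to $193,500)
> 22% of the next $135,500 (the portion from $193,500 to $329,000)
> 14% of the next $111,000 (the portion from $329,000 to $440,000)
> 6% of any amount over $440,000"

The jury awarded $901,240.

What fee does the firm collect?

First $40,000 at 36% = $14,400.00
Next $153,500 at 27% = $41,445.00
Next $135,500 at 22% = $29,810.00
Next $111,000 at 14% = $15,540.00
Remaining $461,240 at 6% = $27,674.40
Fee: $14,400.00 + $41,445.00 + $29,810.00 + $15,540.00 + $27,674.40 = $128,869.40

$128,869.40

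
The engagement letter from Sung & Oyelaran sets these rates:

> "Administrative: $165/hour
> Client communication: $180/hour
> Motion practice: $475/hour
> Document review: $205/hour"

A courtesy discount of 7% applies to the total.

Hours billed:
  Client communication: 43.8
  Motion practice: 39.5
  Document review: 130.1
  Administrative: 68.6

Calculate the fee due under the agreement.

$60,111.48

Administrative: 68.6 × $165 = $11,319.00
Client communication: 43.8 × $180 = $7,884.00
Motion practice: 39.5 × $475 = $18,762.50
Document review: 130.1 × $205 = $26,670.50
Subtotal: $64,636.00
Less 7% discount: −$4,524.52
Total: $64,636.00 − $4,524.52 = $60,111.48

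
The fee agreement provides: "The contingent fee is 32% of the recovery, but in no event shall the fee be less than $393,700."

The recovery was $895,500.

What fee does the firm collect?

32% of $895,500 = $286,560.00
That is below the $393,700 minimum, so the minimum applies.

$393,700.00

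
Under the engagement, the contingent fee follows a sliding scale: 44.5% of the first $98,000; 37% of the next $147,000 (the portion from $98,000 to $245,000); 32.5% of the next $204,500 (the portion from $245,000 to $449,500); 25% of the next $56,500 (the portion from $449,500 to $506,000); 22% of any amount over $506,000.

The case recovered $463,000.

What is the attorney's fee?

$167,837.50

First $98,000 at 44.5% = $43,610.00
Next $147,000 at 37% = $54,390.00
Next $204,500 at 32.5% = $66,462.50
Remaining $13,500 at 25% = $3,375.00
Fee: $43,610.00 + $54,390.00 + $66,462.50 + $3,375.00 = $167,837.50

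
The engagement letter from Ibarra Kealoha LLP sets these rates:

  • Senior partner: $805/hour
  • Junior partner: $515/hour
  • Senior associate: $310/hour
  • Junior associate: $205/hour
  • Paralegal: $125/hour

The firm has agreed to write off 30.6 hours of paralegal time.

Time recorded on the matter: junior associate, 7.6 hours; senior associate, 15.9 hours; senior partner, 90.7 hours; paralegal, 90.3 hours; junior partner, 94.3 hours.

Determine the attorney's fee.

$135,527.50

Senior partner: 90.7 × $805 = $73,013.50
Junior partner: 94.3 × $515 = $48,564.50
Senior associate: 15.9 × $310 = $4,929.00
Junior associate: 7.6 × $205 = $1,558.00
Paralegal: 90.3 × $125 = $11,287.50
Subtotal: $139,352.50
Write-off: 30.6 × $125 = $3,825.00
Total: $139,352.50 − $3,825.00 = $135,527.50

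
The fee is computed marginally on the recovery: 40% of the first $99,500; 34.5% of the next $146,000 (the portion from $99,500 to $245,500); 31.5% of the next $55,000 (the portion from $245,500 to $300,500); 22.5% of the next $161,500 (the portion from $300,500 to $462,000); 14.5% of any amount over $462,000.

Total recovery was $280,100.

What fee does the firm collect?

$101,069.00

First $99,500 at 40% = $39,800.00
Next $146,000 at 34.5% = $50,370.00
Remaining $34,600 at 31.5% = $10,899.00
Fee: $39,800.00 + $50,370.00 + $10,899.00 = $101,069.00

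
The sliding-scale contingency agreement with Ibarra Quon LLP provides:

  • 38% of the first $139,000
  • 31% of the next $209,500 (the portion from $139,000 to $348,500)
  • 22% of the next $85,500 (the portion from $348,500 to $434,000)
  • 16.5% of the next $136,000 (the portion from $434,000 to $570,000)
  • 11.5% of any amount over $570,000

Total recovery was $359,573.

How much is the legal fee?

First $139,000 at 38% = $52,820.00
Next $209,500 at 31% = $64,945.00
Remaining $11,073 at 22% = $2,436.06
Fee: $52,820.00 + $64,945.00 + $2,436.06 = $120,201.06

$120,201.06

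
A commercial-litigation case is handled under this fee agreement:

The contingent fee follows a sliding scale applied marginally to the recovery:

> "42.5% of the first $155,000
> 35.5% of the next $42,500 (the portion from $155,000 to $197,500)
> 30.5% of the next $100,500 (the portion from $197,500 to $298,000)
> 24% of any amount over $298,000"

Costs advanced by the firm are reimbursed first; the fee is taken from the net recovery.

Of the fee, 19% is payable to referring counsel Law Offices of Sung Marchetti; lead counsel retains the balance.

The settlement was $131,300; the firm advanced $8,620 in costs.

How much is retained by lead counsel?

$42,232.59

Fee base (net of costs): $131,300 − $8,620 = $122,680
First $122,680 at 42.5% = $52,139.00
Referral share: 19% of $52,139.00 = $9,906.41; lead counsel retains $52,139.00 − $9,906.41 = $42,232.59.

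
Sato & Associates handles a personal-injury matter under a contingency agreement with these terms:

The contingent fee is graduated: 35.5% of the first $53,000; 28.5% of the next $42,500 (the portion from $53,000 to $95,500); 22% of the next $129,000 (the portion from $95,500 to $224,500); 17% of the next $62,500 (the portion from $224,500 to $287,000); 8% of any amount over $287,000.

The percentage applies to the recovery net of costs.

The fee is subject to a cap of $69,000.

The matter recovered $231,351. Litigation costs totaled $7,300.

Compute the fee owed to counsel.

Fee base (net of costs): $231,351 − $7,300 = $224,051
First $53,000 at 35.5% = $18,815.00
Next $42,500 at 28.5% = $12,112.50
Remaining $128,551 at 22% = $28,281.22
Fee: $18,815.00 + $12,112.50 + $28,281.22 = $59,208.72
$59,208.72 is under the $69,000 cap.

$59,208.72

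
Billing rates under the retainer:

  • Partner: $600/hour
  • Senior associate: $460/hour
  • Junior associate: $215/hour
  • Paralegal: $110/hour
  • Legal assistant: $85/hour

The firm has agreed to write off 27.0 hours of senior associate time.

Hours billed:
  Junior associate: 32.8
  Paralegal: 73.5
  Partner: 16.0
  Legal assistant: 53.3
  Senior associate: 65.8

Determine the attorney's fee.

Partner: 16.0 × $600 = $9,600.00
Senior associate: 65.8 × $460 = $30,268.00
Junior associate: 32.8 × $215 = $7,052.00
Paralegal: 73.5 × $110 = $8,085.00
Legal assistant: 53.3 × $85 = $4,530.50
Subtotal: $59,535.50
Write-off: 27.0 × $460 = $12,420.00
Total: $59,535.50 − $12,420.00 = $47,115.50

$47,115.50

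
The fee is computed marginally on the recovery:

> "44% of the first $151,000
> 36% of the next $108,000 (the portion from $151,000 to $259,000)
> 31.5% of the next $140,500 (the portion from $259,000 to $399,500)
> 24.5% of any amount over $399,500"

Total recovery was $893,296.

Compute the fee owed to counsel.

$270,557.52

First $151,000 at 44% = $66,440.00
Next $108,000 at 36% = $38,880.00
Next $140,500 at 31.5% = $44,257.50
Remaining $493,796 at 24.5% = $120,980.02
Fee: $66,440.00 + $38,880.00 + $44,257.50 + $120,980.02 = $270,557.52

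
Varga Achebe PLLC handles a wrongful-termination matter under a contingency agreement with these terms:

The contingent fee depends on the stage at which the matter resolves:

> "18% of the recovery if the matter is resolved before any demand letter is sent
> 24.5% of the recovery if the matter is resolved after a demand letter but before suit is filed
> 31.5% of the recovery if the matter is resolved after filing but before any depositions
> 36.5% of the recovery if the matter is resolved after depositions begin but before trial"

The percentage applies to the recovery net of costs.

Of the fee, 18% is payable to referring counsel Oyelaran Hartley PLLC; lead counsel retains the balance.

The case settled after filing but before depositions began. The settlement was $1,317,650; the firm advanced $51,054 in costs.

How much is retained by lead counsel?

$327,161.75

Fee base (net of costs): $1,317,650 − $51,054 = $1,266,596
The matter settled after filing but before depositions began, so the 31.5% rate applies.
$1,266,596 × 31.5% = $398,977.74
Referral share: 18% of $398,977.74 = $71,815.99; lead counsel retains $398,977.74 − $71,815.99 = $327,161.75.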